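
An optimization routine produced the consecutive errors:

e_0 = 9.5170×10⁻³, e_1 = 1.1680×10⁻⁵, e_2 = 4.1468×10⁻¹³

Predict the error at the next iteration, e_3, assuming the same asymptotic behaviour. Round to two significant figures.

3.6e-32

First estimate the order: p ≈ ln(e_2/e_1) / ln(e_1/e_0) = ln(4.1468×10⁻¹³/1.1680×10⁻⁵)/ln(1.1680×10⁻⁵/9.5170×10⁻³) = ln(3.55034e-08)/ln(0.00122728) ≈ 2.5591.
Then e_3 ≈ e_2·(e_2/e_1)^p = 4.1468×10⁻¹³·(3.55034e-08)^2.5591 = 4.1468×10⁻¹³·8.61779e-20 ≈ 3.574e-32.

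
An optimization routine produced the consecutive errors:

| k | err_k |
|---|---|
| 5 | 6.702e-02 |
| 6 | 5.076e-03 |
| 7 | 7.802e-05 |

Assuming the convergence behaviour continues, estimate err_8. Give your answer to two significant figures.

First estimate the order: p ≈ ln(err_7/err_6) / ln(err_6/err_5) = ln(7.802e-05/5.076e-03)/ln(5.076e-03/6.702e-02) = ln(0.0153704)/ln(0.0757386) ≈ 1.6180.
Then err_8 ≈ err_7·(err_7/err_6)^p = 7.802e-05·(0.0153704)^1.6180 = 7.802e-05·0.00116428 ≈ 9.084e-08.

9.1e-8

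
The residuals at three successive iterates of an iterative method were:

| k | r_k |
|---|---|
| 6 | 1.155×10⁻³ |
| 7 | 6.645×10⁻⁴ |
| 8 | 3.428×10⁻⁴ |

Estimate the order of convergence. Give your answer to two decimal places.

1.20

p ≈ ln(r_8/r_7) / ln(r_7/r_6)
  = ln(3.428×10⁻⁴/6.645×10⁻⁴) / ln(6.645×10⁻⁴/1.155×10⁻³)
  = ln(0.515877) / ln(0.575325)
  = -0.66189 / -0.55282 ≈ 1.19730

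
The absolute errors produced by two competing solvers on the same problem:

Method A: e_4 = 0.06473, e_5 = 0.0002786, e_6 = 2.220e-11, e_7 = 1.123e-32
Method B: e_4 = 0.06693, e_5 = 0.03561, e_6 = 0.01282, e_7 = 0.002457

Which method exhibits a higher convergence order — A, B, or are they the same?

A

Method A: p ≈ ln(1.123e-32/2.220e-11)/ln(2.220e-11/0.0002786) ≈ 3.00.
Method B: p ≈ ln(0.002457/0.01282)/ln(0.01282/0.03561) ≈ 1.62.
Method A has the higher order (≈3.0 vs ≈1.6).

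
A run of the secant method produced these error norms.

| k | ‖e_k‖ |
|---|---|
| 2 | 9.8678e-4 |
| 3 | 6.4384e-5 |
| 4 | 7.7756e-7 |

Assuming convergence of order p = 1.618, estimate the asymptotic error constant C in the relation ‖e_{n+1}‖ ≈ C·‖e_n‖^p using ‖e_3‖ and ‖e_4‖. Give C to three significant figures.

4.70

C ≈ ‖e_4‖ / ‖e_3‖^1.618
  = 7.7756e-7 / (6.4384e-5)^1.618
  = 7.7756e-7 / 1.65426e-07 ≈ 4.7004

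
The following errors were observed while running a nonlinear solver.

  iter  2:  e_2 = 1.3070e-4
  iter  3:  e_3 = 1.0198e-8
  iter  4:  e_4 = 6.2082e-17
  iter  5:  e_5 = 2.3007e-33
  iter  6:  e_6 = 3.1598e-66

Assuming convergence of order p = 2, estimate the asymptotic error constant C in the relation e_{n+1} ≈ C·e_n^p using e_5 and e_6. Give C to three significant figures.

0.597

C ≈ e_6 / e_5^2
  = 3.1598e-66 / (2.3007e-33)^2
  = 3.1598e-66 / 5.29322e-66 ≈ 0.59695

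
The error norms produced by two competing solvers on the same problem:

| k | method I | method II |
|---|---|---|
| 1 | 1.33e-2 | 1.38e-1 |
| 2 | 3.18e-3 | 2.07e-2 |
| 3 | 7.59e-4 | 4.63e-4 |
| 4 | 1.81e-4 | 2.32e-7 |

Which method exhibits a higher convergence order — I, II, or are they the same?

II

Method I: p ≈ ln(1.81e-4/7.59e-4)/ln(7.59e-4/3.18e-3) ≈ 1.00.
Method II: p ≈ ln(2.32e-7/4.63e-4)/ln(4.63e-4/2.07e-2) ≈ 2.00.
Method II has the higher order (≈2.0 vs ≈1.0).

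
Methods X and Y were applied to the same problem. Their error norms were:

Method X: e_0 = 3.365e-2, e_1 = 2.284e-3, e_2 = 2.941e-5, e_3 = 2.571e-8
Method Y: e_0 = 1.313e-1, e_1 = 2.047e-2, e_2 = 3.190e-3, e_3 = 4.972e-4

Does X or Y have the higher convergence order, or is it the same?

Method X: p ≈ ln(2.571e-8/2.941e-5)/ln(2.941e-5/2.284e-3) ≈ 1.62.
Method Y: p ≈ ln(4.972e-4/3.190e-3)/ln(3.190e-3/2.047e-2) ≈ 1.00.
Method X has the higher order (≈1.6 vs ≈1.0).

X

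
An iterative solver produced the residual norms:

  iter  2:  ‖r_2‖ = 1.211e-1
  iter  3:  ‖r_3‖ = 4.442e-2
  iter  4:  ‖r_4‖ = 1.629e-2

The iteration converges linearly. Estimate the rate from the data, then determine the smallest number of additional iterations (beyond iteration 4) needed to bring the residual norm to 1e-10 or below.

Rate ρ ≈ ‖r_4‖/‖r_3‖ = 1.629e-2/4.442e-2 = 0.3667.
After j more steps, ‖r_{4+j}‖ ≈ 1.629e-2·ρ^j; need ρ^j ≤ 1e-10/1.629e-2 = 6.13874e-09.
j ≥ ln(6.13874e-09)/ln(0.3667) = -18.9086/-1.00321 = 18.848.
So 19 more iterations are needed.

19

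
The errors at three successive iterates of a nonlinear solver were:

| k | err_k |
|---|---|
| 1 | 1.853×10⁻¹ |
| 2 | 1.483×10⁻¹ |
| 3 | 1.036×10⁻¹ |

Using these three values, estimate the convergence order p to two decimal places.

p ≈ ln(err_3/err_2) / ln(err_2/err_1)
  = ln(1.036×10⁻¹/1.483×10⁻¹) / ln(1.483×10⁻¹/1.853×10⁻¹)
  = ln(0.698584) / ln(0.800324)
  = -0.35870 / -0.22274 ≈ 1.61040

1.61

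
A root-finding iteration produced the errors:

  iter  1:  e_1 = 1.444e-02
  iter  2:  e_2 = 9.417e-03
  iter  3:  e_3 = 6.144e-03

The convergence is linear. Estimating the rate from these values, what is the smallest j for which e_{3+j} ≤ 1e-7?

26

Rate ρ ≈ e_3/e_2 = 6.144e-03/9.417e-03 = 0.6524.
After j more steps, e_{3+j} ≈ 6.144e-03·ρ^j; need ρ^j ≤ 1e-7/6.144e-03 = 1.6276e-05.
j ≥ ln(1.6276e-05)/ln(0.6524) = -11.0258/-0.42710 = 25.815.
So 26 more iterations are needed.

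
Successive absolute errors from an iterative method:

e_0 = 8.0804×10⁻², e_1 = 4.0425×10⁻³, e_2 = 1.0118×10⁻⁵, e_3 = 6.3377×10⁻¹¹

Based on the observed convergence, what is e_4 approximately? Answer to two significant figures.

2.5e-21

First estimate the order: p ≈ ln(e_3/e_2) / ln(e_2/e_1) = ln(6.3377×10⁻¹¹/1.0118×10⁻⁵)/ln(1.0118×10⁻⁵/4.0425×10⁻³) = ln(6.26379e-06)/ln(0.00250291) ≈ 2.0000.
Then e_4 ≈ e_3·(e_3/e_2)^p = 6.3377×10⁻¹¹·(6.26379e-06)^2.0000 = 6.3377×10⁻¹¹·3.92351e-11 ≈ 2.487e-21.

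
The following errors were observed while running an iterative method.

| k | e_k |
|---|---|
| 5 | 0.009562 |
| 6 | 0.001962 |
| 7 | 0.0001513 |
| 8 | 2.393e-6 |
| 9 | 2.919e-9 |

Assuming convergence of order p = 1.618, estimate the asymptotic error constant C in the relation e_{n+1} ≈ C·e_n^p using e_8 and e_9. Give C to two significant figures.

3.6

C ≈ e_9 / e_8^1.618
  = 2.919e-9 / (2.393e-6)^1.618
  = 2.919e-9 / 8.03765e-10 ≈ 3.6317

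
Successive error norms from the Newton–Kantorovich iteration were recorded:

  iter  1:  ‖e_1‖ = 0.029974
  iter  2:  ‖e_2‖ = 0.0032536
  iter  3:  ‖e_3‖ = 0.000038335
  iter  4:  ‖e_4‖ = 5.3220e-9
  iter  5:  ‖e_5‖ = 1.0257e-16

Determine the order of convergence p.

2

Consecutive ratios: ‖e_5‖/‖e_4‖ = 1.0257e-16/5.3220e-9 = 1.92728e-08, ‖e_4‖/‖e_3‖ = 5.3220e-9/0.000038335 = 0.000138829.
p ≈ ln(1.92728e-08)/ln(0.000138829) = -17.7646/-8.8823 ≈ 2.00.
So the convergence is quadratic (order 2).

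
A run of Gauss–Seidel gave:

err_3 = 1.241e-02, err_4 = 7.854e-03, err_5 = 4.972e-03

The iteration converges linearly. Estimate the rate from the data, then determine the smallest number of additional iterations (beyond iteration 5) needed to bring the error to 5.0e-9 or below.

Rate ρ ≈ err_5/err_4 = 4.972e-03/7.854e-03 = 0.6331.
After j more steps, err_{5+j} ≈ 4.972e-03·ρ^j; need ρ^j ≤ 5.0e-9/4.972e-03 = 1.00563e-06.
j ≥ ln(1.00563e-06)/ln(0.6331) = -13.8099/-0.45713 = 30.210.
So 31 more iterations are needed.

31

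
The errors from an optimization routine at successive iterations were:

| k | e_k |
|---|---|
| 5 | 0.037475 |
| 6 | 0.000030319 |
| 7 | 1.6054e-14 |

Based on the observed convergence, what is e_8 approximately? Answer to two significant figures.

2.4e-42

First estimate the order: p ≈ ln(e_7/e_6) / ln(e_6/e_5) = ln(1.6054e-14/0.000030319)/ln(0.000030319/0.037475) = ln(5.29503e-10)/ln(0.000809046) ≈ 3.0000.
Then e_8 ≈ e_7·(e_7/e_6)^p = 1.6054e-14·(5.29503e-10)^3.0000 = 1.6054e-14·1.48459e-28 ≈ 2.383e-42.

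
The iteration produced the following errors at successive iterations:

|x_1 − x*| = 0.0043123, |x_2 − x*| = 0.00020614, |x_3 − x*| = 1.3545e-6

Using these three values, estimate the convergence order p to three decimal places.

1.653

p ≈ ln(|x_3 − x*|/|x_2 − x*|) / ln(|x_2 − x*|/|x_1 − x*|)
  = ln(1.3545e-6/0.00020614) / ln(0.00020614/0.0043123)
  = ln(0.00657078) / ln(0.0478028)
  = -5.025123 / -3.040671 ≈ 1.652636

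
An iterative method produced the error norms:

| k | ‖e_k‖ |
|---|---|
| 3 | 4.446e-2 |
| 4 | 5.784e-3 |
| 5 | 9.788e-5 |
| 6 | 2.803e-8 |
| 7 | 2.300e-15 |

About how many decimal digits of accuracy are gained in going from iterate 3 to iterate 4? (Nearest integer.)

Digits gained ≈ log₁₀(‖e_3‖/‖e_4‖) = log₁₀(4.446e-2/5.784e-3) = log₁₀(7.68672) ≈ 0.886.

1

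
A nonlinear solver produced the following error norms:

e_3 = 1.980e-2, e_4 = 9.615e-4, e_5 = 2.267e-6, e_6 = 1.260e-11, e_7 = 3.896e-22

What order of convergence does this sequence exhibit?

Consecutive ratios: e_7/e_6 = 3.896e-22/1.260e-11 = 3.09206e-11, e_6/e_5 = 1.260e-11/2.267e-6 = 5.55801e-06.
p ≈ ln(3.09206e-11)/ln(5.55801e-06) = -24.1996/-12.1003 ≈ 2.00.
So the convergence is quadratic (order 2).

2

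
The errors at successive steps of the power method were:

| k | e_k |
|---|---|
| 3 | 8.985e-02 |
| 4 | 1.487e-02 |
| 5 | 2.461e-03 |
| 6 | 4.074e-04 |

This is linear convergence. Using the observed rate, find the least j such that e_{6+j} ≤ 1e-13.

Rate ρ ≈ e_6/e_5 = 4.074e-04/2.461e-03 = 0.1655.
After j more steps, e_{6+j} ≈ 4.074e-04·ρ^j; need ρ^j ≤ 1e-13/4.074e-04 = 2.45459e-10.
j ≥ ln(2.45459e-10)/ln(0.1655) = -22.1279/-1.79878 = 12.302.
So 13 more iterations are needed.

13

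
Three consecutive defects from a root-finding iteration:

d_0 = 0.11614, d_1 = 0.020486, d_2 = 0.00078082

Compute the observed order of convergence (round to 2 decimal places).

p ≈ ln(d_2/d_1) / ln(d_1/d_0)
  = ln(0.00078082/0.020486) / ln(0.020486/0.11614)
  = ln(0.0381148) / ln(0.176391)
  = -3.26715 / -1.73505 ≈ 1.88303

1.88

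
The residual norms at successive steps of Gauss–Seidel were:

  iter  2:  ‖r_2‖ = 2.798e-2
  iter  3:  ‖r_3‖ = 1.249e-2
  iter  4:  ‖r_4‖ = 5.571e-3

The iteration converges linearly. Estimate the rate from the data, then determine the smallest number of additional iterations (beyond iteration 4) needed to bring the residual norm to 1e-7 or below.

Rate ρ ≈ ‖r_4‖/‖r_3‖ = 5.571e-3/1.249e-2 = 0.4460.
After j more steps, ‖r_{4+j}‖ ≈ 5.571e-3·ρ^j; need ρ^j ≤ 1e-7/5.571e-3 = 1.79501e-05.
j ≥ ln(1.79501e-05)/ln(0.4460) = -10.9279/-0.80744 = 13.534.
So 14 more iterations are needed.

14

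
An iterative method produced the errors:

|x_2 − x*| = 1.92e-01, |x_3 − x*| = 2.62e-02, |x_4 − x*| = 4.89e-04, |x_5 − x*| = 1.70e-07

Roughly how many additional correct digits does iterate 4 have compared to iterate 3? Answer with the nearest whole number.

2

Digits gained ≈ log₁₀(|x_3 − x*|/|x_4 − x*|) = log₁₀(2.62e-02/4.89e-04) = log₁₀(53.5787) ≈ 1.729.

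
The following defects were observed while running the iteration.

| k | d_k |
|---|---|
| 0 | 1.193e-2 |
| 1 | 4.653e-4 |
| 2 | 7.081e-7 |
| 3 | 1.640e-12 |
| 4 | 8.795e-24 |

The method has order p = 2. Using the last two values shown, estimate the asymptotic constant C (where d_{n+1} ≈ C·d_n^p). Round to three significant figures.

C ≈ d_4 / d_3^2
  = 8.795e-24 / (1.640e-12)^2
  = 8.795e-24 / 2.6896e-24 ≈ 3.27

3.27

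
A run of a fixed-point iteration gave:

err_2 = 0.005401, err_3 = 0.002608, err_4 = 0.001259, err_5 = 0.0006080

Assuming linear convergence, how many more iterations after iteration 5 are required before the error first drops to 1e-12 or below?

28

Rate ρ ≈ err_5/err_4 = 0.0006080/0.001259 = 0.4829.
After j more steps, err_{5+j} ≈ 0.0006080·ρ^j; need ρ^j ≤ 1e-12/0.0006080 = 1.64474e-09.
j ≥ ln(1.64474e-09)/ln(0.4829) = -20.2257/-0.72795 = 27.784.
So 28 more iterations are needed.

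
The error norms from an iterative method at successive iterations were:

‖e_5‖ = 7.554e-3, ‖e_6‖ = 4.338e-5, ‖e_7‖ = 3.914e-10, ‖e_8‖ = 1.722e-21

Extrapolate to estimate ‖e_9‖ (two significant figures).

4.7e-47

First estimate the order: p ≈ ln(‖e_8‖/‖e_7‖) / ln(‖e_7‖/‖e_6‖) = ln(1.722e-21/3.914e-10)/ln(3.914e-10/4.338e-5) = ln(4.39959e-12)/ln(9.02259e-06) ≈ 2.2512.
Then ‖e_9‖ ≈ ‖e_8‖·(‖e_8‖/‖e_7‖)^p = 1.722e-21·(4.39959e-12)^2.2512 = 1.722e-21·2.71675e-26 ≈ 4.678e-47.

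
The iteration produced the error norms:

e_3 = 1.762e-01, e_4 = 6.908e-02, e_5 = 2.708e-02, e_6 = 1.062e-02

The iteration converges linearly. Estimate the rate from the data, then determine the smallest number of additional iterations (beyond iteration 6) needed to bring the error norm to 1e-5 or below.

Rate ρ ≈ e_6/e_5 = 1.062e-02/2.708e-02 = 0.3922.
After j more steps, e_{6+j} ≈ 1.062e-02·ρ^j; need ρ^j ≤ 1e-5/1.062e-02 = 0.00094162.
j ≥ ln(0.00094162)/ln(0.3922) = -6.9679/-0.93598 = 7.444.
So 8 more iterations are needed.

8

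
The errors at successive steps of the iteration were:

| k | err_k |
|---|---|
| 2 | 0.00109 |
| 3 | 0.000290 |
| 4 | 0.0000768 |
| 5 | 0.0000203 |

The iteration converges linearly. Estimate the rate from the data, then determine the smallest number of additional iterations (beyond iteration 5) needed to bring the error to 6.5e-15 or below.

Rate ρ ≈ err_5/err_4 = 0.0000203/0.0000768 = 0.2643.
After j more steps, err_{5+j} ≈ 0.0000203·ρ^j; need ρ^j ≤ 6.5e-15/0.0000203 = 3.20197e-10.
j ≥ ln(3.20197e-10)/ln(0.2643) = -21.8621/-1.33067 = 16.429.
So 17 more iterations are needed.

17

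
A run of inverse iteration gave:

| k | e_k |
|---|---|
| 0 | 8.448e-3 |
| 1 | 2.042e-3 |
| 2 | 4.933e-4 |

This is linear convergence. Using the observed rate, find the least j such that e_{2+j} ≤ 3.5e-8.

7

Rate ρ ≈ e_2/e_1 = 4.933e-4/2.042e-3 = 0.2416.
After j more steps, e_{2+j} ≈ 4.933e-4·ρ^j; need ρ^j ≤ 3.5e-8/4.933e-4 = 7.09507e-05.
j ≥ ln(7.09507e-05)/ln(0.2416) = -9.5535/-1.42047 = 6.726.
So 7 more iterations are needed.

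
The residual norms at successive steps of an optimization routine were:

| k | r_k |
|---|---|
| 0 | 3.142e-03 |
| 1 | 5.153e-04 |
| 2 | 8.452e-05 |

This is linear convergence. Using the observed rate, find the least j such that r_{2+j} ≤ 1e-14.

Rate ρ ≈ r_2/r_1 = 8.452e-05/5.153e-04 = 0.1640.
After j more steps, r_{2+j} ≈ 8.452e-05·ρ^j; need ρ^j ≤ 1e-14/8.452e-05 = 1.18315e-10.
j ≥ ln(1.18315e-10)/ln(0.1640) = -22.8577/-1.80789 = 12.643.
So 13 more iterations are needed.

13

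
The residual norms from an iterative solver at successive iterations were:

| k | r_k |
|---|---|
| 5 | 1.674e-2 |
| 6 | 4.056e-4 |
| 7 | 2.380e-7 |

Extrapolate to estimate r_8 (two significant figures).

First estimate the order: p ≈ ln(r_7/r_6) / ln(r_6/r_5) = ln(2.380e-7/4.056e-4)/ln(4.056e-4/1.674e-2) = ln(0.000586785)/ln(0.0242294) ≈ 2.0001.
Then r_8 ≈ r_7·(r_7/r_6)^p = 2.380e-7·(0.000586785)^2.0001 = 2.380e-7·3.44061e-07 ≈ 8.189e-14.

8.2e-14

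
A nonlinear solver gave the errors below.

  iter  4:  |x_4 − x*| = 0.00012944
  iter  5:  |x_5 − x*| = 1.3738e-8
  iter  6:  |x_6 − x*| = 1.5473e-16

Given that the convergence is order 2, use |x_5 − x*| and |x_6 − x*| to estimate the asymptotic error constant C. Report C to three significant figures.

0.820

C ≈ |x_6 − x*| / |x_5 − x*|^2
  = 1.5473e-16 / (1.3738e-8)^2
  = 1.5473e-16 / 1.88733e-16 ≈ 0.81984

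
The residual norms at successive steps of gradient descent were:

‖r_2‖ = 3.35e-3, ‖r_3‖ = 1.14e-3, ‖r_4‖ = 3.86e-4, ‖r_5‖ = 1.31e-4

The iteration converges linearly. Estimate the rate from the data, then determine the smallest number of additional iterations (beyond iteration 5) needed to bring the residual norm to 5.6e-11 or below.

14

Rate ρ ≈ ‖r_5‖/‖r_4‖ = 1.31e-4/3.86e-4 = 0.3394.
After j more steps, ‖r_{5+j}‖ ≈ 1.31e-4·ρ^j; need ρ^j ≤ 5.6e-11/1.31e-4 = 4.27481e-07.
j ≥ ln(4.27481e-07)/ln(0.3394) = -14.6654/-1.08058 = 13.572.
So 14 more iterations are needed.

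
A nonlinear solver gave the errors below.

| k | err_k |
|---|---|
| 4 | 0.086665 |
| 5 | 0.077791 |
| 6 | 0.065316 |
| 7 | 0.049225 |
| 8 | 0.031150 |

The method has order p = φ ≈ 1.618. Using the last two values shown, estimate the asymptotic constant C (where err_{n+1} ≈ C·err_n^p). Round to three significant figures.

C ≈ err_8 / err_7^1.618
  = 0.031150 / (0.049225)^1.618
  = 0.031150 / 0.0076552 ≈ 4.0691

4.07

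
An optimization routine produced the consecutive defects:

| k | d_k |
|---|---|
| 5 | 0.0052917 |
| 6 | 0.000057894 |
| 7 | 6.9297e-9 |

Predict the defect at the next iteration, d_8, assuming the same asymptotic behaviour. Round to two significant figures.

First estimate the order: p ≈ ln(d_7/d_6) / ln(d_6/d_5) = ln(6.9297e-9/0.000057894)/ln(0.000057894/0.0052917) = ln(0.000119696)/ln(0.0109405) ≈ 2.0000.
Then d_8 ≈ d_7·(d_7/d_6)^p = 6.9297e-9·(0.000119696)^2.0000 = 6.9297e-9·1.43271e-08 ≈ 9.928e-17.

9.9e-17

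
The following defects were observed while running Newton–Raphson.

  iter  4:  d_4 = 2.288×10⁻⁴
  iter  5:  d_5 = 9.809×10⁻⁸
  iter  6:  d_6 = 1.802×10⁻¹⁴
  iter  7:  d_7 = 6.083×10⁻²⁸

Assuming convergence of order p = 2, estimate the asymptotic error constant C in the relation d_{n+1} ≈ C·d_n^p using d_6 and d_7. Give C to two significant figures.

C ≈ d_7 / d_6^2
  = 6.083×10⁻²⁸ / (1.802×10⁻¹⁴)^2
  = 6.083×10⁻²⁸ / 3.2472e-28 ≈ 1.8733

1.9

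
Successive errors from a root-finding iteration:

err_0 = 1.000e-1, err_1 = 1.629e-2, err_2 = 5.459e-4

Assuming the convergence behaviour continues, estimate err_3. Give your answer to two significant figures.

9.5e-7

First estimate the order: p ≈ ln(err_2/err_1) / ln(err_1/err_0) = ln(5.459e-4/1.629e-2)/ln(1.629e-2/1.000e-1) = ln(0.0335114)/ln(0.1629) ≈ 1.8714.
Then err_3 ≈ err_2·(err_2/err_1)^p = 5.459e-4·(0.0335114)^1.8714 = 5.459e-4·0.00173798 ≈ 9.488e-07.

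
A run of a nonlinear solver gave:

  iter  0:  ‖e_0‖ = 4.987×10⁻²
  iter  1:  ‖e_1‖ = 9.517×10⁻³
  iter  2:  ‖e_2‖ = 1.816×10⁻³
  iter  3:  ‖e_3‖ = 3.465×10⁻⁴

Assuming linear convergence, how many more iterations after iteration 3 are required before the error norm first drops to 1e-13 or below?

14

Rate ρ ≈ ‖e_3‖/‖e_2‖ = 3.465×10⁻⁴/1.816×10⁻³ = 0.1908.
After j more steps, ‖e_{3+j}‖ ≈ 3.465×10⁻⁴·ρ^j; need ρ^j ≤ 1e-13/3.465×10⁻⁴ = 2.886e-10.
j ≥ ln(2.886e-10)/ln(0.1908) = -21.9660/-1.65653 = 13.260.
So 14 more iterations are needed.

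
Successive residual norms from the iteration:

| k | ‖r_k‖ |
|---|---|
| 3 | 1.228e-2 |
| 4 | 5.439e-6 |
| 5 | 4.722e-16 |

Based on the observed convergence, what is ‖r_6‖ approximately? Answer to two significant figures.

First estimate the order: p ≈ ln(‖r_5‖/‖r_4‖) / ln(‖r_4‖/‖r_3‖) = ln(4.722e-16/5.439e-6)/ln(5.439e-6/1.228e-2) = ln(8.68174e-11)/ln(0.000442915) ≈ 3.0001.
Then ‖r_6‖ ≈ ‖r_5‖·(‖r_5‖/‖r_4‖)^p = 4.722e-16·(8.68174e-11)^3.0001 = 4.722e-16·6.52851e-31 ≈ 3.083e-46.

3.1e-46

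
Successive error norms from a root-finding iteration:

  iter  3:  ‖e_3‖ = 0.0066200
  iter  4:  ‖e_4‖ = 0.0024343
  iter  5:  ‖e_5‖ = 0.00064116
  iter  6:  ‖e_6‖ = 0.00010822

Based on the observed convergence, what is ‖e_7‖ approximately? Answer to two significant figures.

1.0e-5

First estimate the order: p ≈ ln(‖e_6‖/‖e_5‖) / ln(‖e_5‖/‖e_4‖) = ln(0.00010822/0.00064116)/ln(0.00064116/0.0024343) = ln(0.168788)/ln(0.263386) ≈ 1.3335.
Then ‖e_7‖ ≈ ‖e_6‖·(‖e_6‖/‖e_5‖)^p = 0.00010822·(0.168788)^1.3335 = 0.00010822·0.0932524 ≈ 1.009e-05.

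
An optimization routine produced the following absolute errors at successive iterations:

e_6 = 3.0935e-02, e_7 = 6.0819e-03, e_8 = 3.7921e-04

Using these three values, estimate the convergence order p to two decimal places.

p ≈ ln(e_8/e_7) / ln(e_7/e_6)
  = ln(3.7921e-04/6.0819e-03) / ln(6.0819e-03/3.0935e-02)
  = ln(0.0623506) / ln(0.196603)
  = -2.77498 / -1.62657 ≈ 1.70603

1.71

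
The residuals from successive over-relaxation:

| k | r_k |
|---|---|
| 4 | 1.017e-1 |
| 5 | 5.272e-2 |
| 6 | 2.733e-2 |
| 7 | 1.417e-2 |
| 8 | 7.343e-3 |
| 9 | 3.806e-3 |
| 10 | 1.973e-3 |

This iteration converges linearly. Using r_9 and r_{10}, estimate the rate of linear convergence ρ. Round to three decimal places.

ρ ≈ r_{10}/r_9 = 1.973e-3/3.806e-3 = 0.51839

0.518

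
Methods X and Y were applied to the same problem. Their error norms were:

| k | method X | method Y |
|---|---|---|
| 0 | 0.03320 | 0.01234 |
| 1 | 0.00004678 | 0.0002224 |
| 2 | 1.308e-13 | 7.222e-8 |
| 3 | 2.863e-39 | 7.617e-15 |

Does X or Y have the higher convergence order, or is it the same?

Method X: p ≈ ln(2.863e-39/1.308e-13)/ln(1.308e-13/0.00004678) ≈ 3.00.
Method Y: p ≈ ln(7.617e-15/7.222e-8)/ln(7.222e-8/0.0002224) ≈ 2.00.
Method X has the higher order (≈3.0 vs ≈2.0).

X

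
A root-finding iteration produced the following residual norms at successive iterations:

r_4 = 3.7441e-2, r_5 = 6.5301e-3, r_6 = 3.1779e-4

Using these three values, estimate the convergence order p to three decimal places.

1.731

p ≈ ln(r_6/r_5) / ln(r_5/r_4)
  = ln(3.1779e-4/6.5301e-3) / ln(6.5301e-3/3.7441e-2)
  = ln(0.0486654) / ln(0.17441)
  = -3.022787 / -1.746346 ≈ 1.730921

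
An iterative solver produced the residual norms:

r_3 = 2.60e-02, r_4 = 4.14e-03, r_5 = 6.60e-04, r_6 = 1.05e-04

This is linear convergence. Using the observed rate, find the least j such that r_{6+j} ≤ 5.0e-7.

3

Rate ρ ≈ r_6/r_5 = 1.05e-04/6.60e-04 = 0.1591.
After j more steps, r_{6+j} ≈ 1.05e-04·ρ^j; need ρ^j ≤ 5.0e-7/1.05e-04 = 0.0047619.
j ≥ ln(0.0047619)/ln(0.1591) = -5.3471/-1.83822 = 2.909.
So 3 more iterations are needed.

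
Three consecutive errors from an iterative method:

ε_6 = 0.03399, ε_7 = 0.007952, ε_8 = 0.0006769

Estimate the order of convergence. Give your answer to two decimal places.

p ≈ ln(ε_8/ε_7) / ln(ε_7/ε_6)
  = ln(0.0006769/0.007952) / ln(0.007952/0.03399)
  = ln(0.0851232) / ln(0.233951)
  = -2.46366 / -1.45264 ≈ 1.69599

1.70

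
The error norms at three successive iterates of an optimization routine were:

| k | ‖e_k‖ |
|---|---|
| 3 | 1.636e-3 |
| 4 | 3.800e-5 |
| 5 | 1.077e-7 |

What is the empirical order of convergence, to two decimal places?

1.56

p ≈ ln(‖e_5‖/‖e_4‖) / ln(‖e_4‖/‖e_3‖)
  = ln(1.077e-7/3.800e-5) / ln(3.800e-5/1.636e-3)
  = ln(0.00283421) / ln(0.0232274)
  = -5.86599 / -3.76242 ≈ 1.55910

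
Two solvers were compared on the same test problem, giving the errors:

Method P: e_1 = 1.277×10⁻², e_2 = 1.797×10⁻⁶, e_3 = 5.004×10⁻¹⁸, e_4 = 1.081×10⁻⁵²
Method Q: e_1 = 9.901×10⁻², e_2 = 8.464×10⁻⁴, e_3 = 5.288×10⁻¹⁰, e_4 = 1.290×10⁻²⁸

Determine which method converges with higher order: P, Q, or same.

Method P: p ≈ ln(1.081×10⁻⁵²/5.004×10⁻¹⁸)/ln(5.004×10⁻¹⁸/1.797×10⁻⁶) ≈ 3.00.
Method Q: p ≈ ln(1.290×10⁻²⁸/5.288×10⁻¹⁰)/ln(5.288×10⁻¹⁰/8.464×10⁻⁴) ≈ 3.00.
Both orders ≈ 3.0 — effectively the same.

same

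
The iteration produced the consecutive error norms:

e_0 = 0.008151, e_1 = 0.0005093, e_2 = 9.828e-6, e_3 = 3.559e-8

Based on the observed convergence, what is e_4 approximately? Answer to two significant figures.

1.2e-11

First estimate the order: p ≈ ln(e_3/e_2) / ln(e_2/e_1) = ln(3.559e-8/9.828e-6)/ln(9.828e-6/0.0005093) = ln(0.00362129)/ln(0.0192971) ≈ 1.4238.
Then e_4 ≈ e_3·(e_3/e_2)^p = 3.559e-8·(0.00362129)^1.4238 = 3.559e-8·0.000334433 ≈ 1.19e-11.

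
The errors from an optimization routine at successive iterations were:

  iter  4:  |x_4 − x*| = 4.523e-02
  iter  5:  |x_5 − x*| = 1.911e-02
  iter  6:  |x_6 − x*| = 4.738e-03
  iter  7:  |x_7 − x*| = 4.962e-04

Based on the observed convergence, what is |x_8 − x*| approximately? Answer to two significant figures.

1.3e-5

First estimate the order: p ≈ ln(|x_7 − x*|/|x_6 − x*|) / ln(|x_6 − x*|/|x_5 − x*|) = ln(4.962e-04/4.738e-03)/ln(4.738e-03/1.911e-02) = ln(0.104728)/ln(0.247933) ≈ 1.6180.
Then |x_8 − x*| ≈ |x_7 − x*|·(|x_7 − x*|/|x_6 − x*|)^p = 4.962e-04·(0.104728)^1.6180 = 4.962e-04·0.0259694 ≈ 1.289e-05.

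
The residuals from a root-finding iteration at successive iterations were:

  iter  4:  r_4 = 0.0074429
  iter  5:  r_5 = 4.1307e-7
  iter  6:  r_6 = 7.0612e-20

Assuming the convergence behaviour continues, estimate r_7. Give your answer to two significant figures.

First estimate the order: p ≈ ln(r_6/r_5) / ln(r_5/r_4) = ln(7.0612e-20/4.1307e-7)/ln(4.1307e-7/0.0074429) = ln(1.70944e-13)/ln(5.54985e-05) ≈ 3.0000.
Then r_7 ≈ r_6·(r_6/r_5)^p = 7.0612e-20·(1.70944e-13)^3.0000 = 7.0612e-20·4.9953e-39 ≈ 3.527e-58.

3.5e-58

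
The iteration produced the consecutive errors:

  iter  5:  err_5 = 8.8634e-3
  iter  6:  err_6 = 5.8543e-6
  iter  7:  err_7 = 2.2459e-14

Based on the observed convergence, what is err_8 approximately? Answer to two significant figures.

1.2e-36

First estimate the order: p ≈ ln(err_7/err_6) / ln(err_6/err_5) = ln(2.2459e-14/5.8543e-6)/ln(5.8543e-6/8.8634e-3) = ln(3.83633e-09)/ln(0.000660503) ≈ 2.6465.
Then err_8 ≈ err_7·(err_7/err_6)^p = 2.2459e-14·(3.83633e-09)^2.6465 = 2.2459e-14·5.33131e-23 ≈ 1.197e-36.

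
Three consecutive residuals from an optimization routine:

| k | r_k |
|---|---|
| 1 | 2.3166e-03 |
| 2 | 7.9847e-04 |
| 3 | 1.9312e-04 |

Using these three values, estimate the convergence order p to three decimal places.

1.333

p ≈ ln(r_3/r_2) / ln(r_2/r_1)
  = ln(1.9312e-04/7.9847e-04) / ln(7.9847e-04/2.3166e-03)
  = ln(0.241863) / ln(0.344673)
  = -1.419384 / -1.065159 ≈ 1.332556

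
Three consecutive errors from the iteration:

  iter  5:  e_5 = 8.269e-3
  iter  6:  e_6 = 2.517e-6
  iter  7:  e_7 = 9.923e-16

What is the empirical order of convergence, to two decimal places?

p ≈ ln(e_7/e_6) / ln(e_6/e_5)
  = ln(9.923e-16/2.517e-6) / ln(2.517e-6/8.269e-3)
  = ln(3.94239e-10) / ln(0.00030439)
  = -21.65406 / -8.09720 ≈ 2.67427

2.67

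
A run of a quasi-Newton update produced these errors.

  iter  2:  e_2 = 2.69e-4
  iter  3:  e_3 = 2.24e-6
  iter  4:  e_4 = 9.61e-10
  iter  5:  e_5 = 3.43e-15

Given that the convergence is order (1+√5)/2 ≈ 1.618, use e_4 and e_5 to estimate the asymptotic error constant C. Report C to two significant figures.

C ≈ e_5 / e_4^1.618
  = 3.43e-15 / (9.61e-10)^1.618
  = 3.43e-15 / 2.57067e-15 ≈ 1.3343

1.3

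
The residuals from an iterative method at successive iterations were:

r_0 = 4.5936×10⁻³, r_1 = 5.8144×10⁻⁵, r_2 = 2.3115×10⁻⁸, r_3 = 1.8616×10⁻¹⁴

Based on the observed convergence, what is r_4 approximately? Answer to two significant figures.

First estimate the order: p ≈ ln(r_3/r_2) / ln(r_2/r_1) = ln(1.8616×10⁻¹⁴/2.3115×10⁻⁸)/ln(2.3115×10⁻⁸/5.8144×10⁻⁵) = ln(8.05364e-07)/ln(0.000397547) ≈ 1.7920.
Then r_4 ≈ r_3·(r_3/r_2)^p = 1.8616×10⁻¹⁴·(8.05364e-07)^1.7920 = 1.8616×10⁻¹⁴·1.20099e-11 ≈ 2.236e-25.

2.2e-25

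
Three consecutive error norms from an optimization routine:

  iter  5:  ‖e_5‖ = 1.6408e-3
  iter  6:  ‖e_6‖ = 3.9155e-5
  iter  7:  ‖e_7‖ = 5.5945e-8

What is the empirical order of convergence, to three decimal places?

1.754

p ≈ ln(‖e_7‖/‖e_6‖) / ln(‖e_6‖/‖e_5‖)
  = ln(5.5945e-8/3.9155e-5) / ln(3.9155e-5/1.6408e-3)
  = ln(0.00142881) / ln(0.0238634)
  = -6.550913 / -3.735409 ≈ 1.753734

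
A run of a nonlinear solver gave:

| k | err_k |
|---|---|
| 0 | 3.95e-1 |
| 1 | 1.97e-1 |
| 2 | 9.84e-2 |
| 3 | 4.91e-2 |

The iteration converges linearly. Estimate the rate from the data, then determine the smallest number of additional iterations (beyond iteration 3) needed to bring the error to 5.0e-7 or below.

17

Rate ρ ≈ err_3/err_2 = 4.91e-2/9.84e-2 = 0.4990.
After j more steps, err_{3+j} ≈ 4.91e-2·ρ^j; need ρ^j ≤ 5.0e-7/4.91e-2 = 1.01833e-05.
j ≥ ln(1.01833e-05)/ln(0.4990) = -11.4948/-0.69515 = 16.536.
So 17 more iterations are needed.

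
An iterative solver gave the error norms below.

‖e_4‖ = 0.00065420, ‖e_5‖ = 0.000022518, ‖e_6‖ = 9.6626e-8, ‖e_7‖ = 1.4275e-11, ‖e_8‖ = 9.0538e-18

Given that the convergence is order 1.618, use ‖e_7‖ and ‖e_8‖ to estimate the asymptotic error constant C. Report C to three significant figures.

3.20

C ≈ ‖e_8‖ / ‖e_7‖^1.618
  = 9.0538e-18 / (1.4275e-11)^1.618
  = 9.0538e-18 / 2.83207e-18 ≈ 3.1969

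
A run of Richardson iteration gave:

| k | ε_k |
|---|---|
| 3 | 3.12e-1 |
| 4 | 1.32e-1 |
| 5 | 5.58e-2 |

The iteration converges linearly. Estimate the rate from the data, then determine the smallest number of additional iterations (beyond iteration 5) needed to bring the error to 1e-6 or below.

Rate ρ ≈ ε_5/ε_4 = 5.58e-2/1.32e-1 = 0.4227.
After j more steps, ε_{5+j} ≈ 5.58e-2·ρ^j; need ρ^j ≤ 1e-6/5.58e-2 = 1.79211e-05.
j ≥ ln(1.79211e-05)/ln(0.4227) = -10.9295/-0.86109 = 12.693.
So 13 more iterations are needed.

13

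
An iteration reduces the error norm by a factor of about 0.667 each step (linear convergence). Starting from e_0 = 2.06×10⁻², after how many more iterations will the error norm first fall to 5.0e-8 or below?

After k steps, e_k ≈ 2.06×10⁻²·0.667^k.
Need 0.667^k ≤ 5.0e-8/2.06×10⁻² = 2.42718e-06.
k ≥ ln(2.42718e-06)/ln(0.667) = -12.9288/-0.40497 = 31.925.
Smallest integer k = 32.

32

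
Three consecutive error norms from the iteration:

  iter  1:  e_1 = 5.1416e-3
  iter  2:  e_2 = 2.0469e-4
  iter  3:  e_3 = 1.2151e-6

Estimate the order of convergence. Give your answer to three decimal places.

1.590

p ≈ ln(e_3/e_2) / ln(e_2/e_1)
  = ln(1.2151e-6/2.0469e-4) / ln(2.0469e-4/5.1416e-3)
  = ln(0.00593629) / ln(0.0398106)
  = -5.126671 / -3.223622 ≈ 1.590345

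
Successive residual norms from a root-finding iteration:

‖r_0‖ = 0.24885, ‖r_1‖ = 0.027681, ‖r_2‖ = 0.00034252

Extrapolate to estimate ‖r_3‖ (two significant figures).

First estimate the order: p ≈ ln(‖r_2‖/‖r_1‖) / ln(‖r_1‖/‖r_0‖) = ln(0.00034252/0.027681)/ln(0.027681/0.24885) = ln(0.0123738)/ln(0.111236) ≈ 2.0000.
Then ‖r_3‖ ≈ ‖r_2‖·(‖r_2‖/‖r_1‖)^p = 0.00034252·(0.0123738)^2.0000 = 0.00034252·0.000153111 ≈ 5.244e-08.

5.2e-8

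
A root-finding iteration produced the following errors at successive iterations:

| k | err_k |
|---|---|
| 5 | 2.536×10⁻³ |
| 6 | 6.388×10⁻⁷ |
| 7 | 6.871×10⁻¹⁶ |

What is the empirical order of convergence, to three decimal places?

2.492

p ≈ ln(err_7/err_6) / ln(err_6/err_5)
  = ln(6.871×10⁻¹⁶/6.388×10⁻⁷) / ln(6.388×10⁻⁷/2.536×10⁻³)
  = ln(1.07561e-09) / ln(0.000251893)
  = -20.650378 / -8.286506 ≈ 2.492049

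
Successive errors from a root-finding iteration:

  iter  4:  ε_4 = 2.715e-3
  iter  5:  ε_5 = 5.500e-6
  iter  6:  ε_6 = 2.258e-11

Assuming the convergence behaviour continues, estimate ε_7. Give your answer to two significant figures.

3.8e-22

First estimate the order: p ≈ ln(ε_6/ε_5) / ln(ε_5/ε_4) = ln(2.258e-11/5.500e-6)/ln(5.500e-6/2.715e-3) = ln(4.10545e-06)/ln(0.00202578) ≈ 1.9999.
Then ε_7 ≈ ε_6·(ε_6/ε_5)^p = 2.258e-11·(4.10545e-06)^1.9999 = 2.258e-11·1.68756e-11 ≈ 3.811e-22.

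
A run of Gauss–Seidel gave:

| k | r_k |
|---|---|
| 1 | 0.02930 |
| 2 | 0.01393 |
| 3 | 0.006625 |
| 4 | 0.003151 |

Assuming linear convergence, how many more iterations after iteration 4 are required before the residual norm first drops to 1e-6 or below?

Rate ρ ≈ r_4/r_3 = 0.003151/0.006625 = 0.4756.
After j more steps, r_{4+j} ≈ 0.003151·ρ^j; need ρ^j ≤ 1e-6/0.003151 = 0.00031736.
j ≥ ln(0.00031736)/ln(0.4756) = -8.0555/-0.74318 = 10.839.
So 11 more iterations are needed.

11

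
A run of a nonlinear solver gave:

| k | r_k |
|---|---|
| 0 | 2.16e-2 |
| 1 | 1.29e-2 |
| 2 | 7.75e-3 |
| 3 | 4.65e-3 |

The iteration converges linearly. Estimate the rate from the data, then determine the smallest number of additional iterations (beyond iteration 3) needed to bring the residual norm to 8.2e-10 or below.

31

Rate ρ ≈ r_3/r_2 = 4.65e-3/7.75e-3 = 0.6000.
After j more steps, r_{3+j} ≈ 4.65e-3·ρ^j; need ρ^j ≤ 8.2e-10/4.65e-3 = 1.76344e-07.
j ≥ ln(1.76344e-07)/ln(0.6000) = -15.5508/-0.51083 = 30.442.
So 31 more iterations are needed.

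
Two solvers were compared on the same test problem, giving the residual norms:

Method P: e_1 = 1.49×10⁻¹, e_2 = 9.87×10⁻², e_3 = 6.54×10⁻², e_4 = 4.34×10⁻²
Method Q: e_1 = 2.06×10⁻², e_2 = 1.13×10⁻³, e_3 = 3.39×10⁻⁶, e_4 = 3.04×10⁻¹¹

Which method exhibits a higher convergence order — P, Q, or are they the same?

Q

Method P: p ≈ ln(4.34×10⁻²/6.54×10⁻²)/ln(6.54×10⁻²/9.87×10⁻²) ≈ 1.00.
Method Q: p ≈ ln(3.04×10⁻¹¹/3.39×10⁻⁶)/ln(3.39×10⁻⁶/1.13×10⁻³) ≈ 2.00.
Method Q has the higher order (≈2.0 vs ≈1.0).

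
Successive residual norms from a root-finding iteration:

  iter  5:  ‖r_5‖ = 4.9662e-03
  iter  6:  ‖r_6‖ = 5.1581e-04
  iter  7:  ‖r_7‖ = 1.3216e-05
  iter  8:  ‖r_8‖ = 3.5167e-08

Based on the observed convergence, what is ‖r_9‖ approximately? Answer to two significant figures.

First estimate the order: p ≈ ln(‖r_8‖/‖r_7‖) / ln(‖r_7‖/‖r_6‖) = ln(3.5167e-08/1.3216e-05)/ln(1.3216e-05/5.1581e-04) = ln(0.00266094)/ln(0.0256218) ≈ 1.6181.
Then ‖r_9‖ ≈ ‖r_8‖·(‖r_8‖/‖r_7‖)^p = 3.5167e-08·(0.00266094)^1.6181 = 3.5167e-08·6.81474e-05 ≈ 2.397e-12.

2.4e-12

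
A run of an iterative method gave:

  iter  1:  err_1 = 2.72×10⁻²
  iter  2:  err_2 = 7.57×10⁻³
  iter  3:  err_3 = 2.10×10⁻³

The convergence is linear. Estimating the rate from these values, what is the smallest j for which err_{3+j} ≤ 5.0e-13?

18

Rate ρ ≈ err_3/err_2 = 2.10×10⁻³/7.57×10⁻³ = 0.2774.
After j more steps, err_{3+j} ≈ 2.10×10⁻³·ρ^j; need ρ^j ≤ 5.0e-13/2.10×10⁻³ = 2.38095e-10.
j ≥ ln(2.38095e-10)/ln(0.2774) = -22.1584/-1.28229 = 17.280.
So 18 more iterations are needed.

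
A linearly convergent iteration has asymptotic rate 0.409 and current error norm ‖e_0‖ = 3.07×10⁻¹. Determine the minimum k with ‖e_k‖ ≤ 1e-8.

After k steps, ‖e_k‖ ≈ 3.07×10⁻¹·0.409^k.
Need 0.409^k ≤ 1e-8/3.07×10⁻¹ = 3.25733e-08.
k ≥ ln(3.25733e-08)/ln(0.409) = -17.2398/-0.89404 = 19.283.
Smallest integer k = 20.

20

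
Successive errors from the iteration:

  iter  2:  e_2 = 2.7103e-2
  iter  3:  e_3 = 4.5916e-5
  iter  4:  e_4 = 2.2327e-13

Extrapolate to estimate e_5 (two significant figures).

2.6e-38

First estimate the order: p ≈ ln(e_4/e_3) / ln(e_3/e_2) = ln(2.2327e-13/4.5916e-5)/ln(4.5916e-5/2.7103e-2) = ln(4.86258e-09)/ln(0.00169413) ≈ 3.0000.
Then e_5 ≈ e_4·(e_4/e_3)^p = 2.2327e-13·(4.86258e-09)^3.0000 = 2.2327e-13·1.14974e-25 ≈ 2.567e-38.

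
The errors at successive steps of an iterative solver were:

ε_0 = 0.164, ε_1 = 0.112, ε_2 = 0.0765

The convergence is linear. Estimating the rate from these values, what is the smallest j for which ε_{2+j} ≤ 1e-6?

30

Rate ρ ≈ ε_2/ε_1 = 0.0765/0.112 = 0.6830.
After j more steps, ε_{2+j} ≈ 0.0765·ρ^j; need ρ^j ≤ 1e-6/0.0765 = 1.30719e-05.
j ≥ ln(1.30719e-05)/ln(0.6830) = -11.2450/-0.38126 = 29.494.
So 30 more iterations are needed.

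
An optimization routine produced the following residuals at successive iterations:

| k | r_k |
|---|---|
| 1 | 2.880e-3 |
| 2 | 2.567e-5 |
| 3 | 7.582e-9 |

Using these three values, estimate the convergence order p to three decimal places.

p ≈ ln(r_3/r_2) / ln(r_2/r_1)
  = ln(7.582e-9/2.567e-5) / ln(2.567e-5/2.880e-3)
  = ln(0.000295364) / ln(0.00891319)
  = -8.127302 / -4.720223 ≈ 1.721805

1.722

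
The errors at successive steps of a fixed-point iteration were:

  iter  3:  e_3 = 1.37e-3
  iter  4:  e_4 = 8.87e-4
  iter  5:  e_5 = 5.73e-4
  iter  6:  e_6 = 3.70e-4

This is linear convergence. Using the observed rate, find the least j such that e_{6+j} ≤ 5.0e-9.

26

Rate ρ ≈ e_6/e_5 = 3.70e-4/5.73e-4 = 0.6457.
After j more steps, e_{6+j} ≈ 3.70e-4·ρ^j; need ρ^j ≤ 5.0e-9/3.70e-4 = 1.35135e-05.
j ≥ ln(1.35135e-05)/ln(0.6457) = -11.2118/-0.43742 = 25.632.
So 26 more iterations are needed.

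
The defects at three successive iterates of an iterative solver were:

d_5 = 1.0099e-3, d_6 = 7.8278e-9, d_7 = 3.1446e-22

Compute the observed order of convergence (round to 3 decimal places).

2.621

p ≈ ln(d_7/d_6) / ln(d_6/d_5)
  = ln(3.1446e-22/7.8278e-9) / ln(7.8278e-9/1.0099e-3)
  = ln(4.01722e-14) / ln(7.75106e-06)
  = -30.845601 / -11.767681 ≈ 2.621213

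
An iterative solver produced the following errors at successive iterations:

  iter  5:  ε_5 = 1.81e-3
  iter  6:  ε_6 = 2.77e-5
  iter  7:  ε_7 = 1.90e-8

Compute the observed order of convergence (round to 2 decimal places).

1.74

p ≈ ln(ε_7/ε_6) / ln(ε_6/ε_5)
  = ln(1.90e-8/2.77e-5) / ln(2.77e-5/1.81e-3)
  = ln(0.000685921) / ln(0.0153039)
  = -7.28475 / -4.17965 ≈ 1.74291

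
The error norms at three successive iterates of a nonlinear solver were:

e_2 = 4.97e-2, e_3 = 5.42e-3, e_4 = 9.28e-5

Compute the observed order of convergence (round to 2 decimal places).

1.84

p ≈ ln(e_4/e_3) / ln(e_3/e_2)
  = ln(9.28e-5/5.42e-3) / ln(5.42e-3/4.97e-2)
  = ln(0.0171218) / ln(0.109054)
  = -4.06740 / -2.21591 ≈ 1.83554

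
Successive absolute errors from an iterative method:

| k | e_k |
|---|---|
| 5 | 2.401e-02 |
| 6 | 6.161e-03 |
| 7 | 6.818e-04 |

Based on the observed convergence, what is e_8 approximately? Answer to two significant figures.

1.9e-5

First estimate the order: p ≈ ln(e_7/e_6) / ln(e_6/e_5) = ln(6.818e-04/6.161e-03)/ln(6.161e-03/2.401e-02) = ln(0.110664)/ln(0.256601) ≈ 1.6183.
Then e_8 ≈ e_7·(e_7/e_6)^p = 6.818e-04·(0.110664)^1.6183 = 6.818e-04·0.0283737 ≈ 1.935e-05.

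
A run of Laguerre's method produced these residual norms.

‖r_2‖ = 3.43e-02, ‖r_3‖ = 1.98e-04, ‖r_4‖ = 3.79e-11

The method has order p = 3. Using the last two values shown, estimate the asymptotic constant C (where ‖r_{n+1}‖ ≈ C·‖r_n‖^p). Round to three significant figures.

4.88

C ≈ ‖r_4‖ / ‖r_3‖^3
  = 3.79e-11 / (1.98e-04)^3
  = 3.79e-11 / 7.76239e-12 ≈ 4.8825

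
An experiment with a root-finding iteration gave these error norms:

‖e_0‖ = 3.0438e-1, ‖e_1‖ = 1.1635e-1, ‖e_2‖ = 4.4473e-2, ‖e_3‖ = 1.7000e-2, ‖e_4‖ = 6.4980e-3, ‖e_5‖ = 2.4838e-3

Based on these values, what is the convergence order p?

Consecutive ratios: ‖e_5‖/‖e_4‖ = 2.4838e-3/6.4980e-3 = 0.382241, ‖e_4‖/‖e_3‖ = 6.4980e-3/1.7000e-2 = 0.382235.
p ≈ ln(0.382241)/ln(0.382235) = -0.9617/-0.9617 ≈ 1.00.
So the convergence is linear (order 1).

1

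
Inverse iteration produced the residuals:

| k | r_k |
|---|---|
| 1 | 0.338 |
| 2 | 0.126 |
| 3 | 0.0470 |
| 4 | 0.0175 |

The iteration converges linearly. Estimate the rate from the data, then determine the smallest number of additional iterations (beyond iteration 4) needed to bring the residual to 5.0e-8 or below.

13

Rate ρ ≈ r_4/r_3 = 0.0175/0.0470 = 0.3723.
After j more steps, r_{4+j} ≈ 0.0175·ρ^j; need ρ^j ≤ 5.0e-8/0.0175 = 2.85714e-06.
j ≥ ln(2.85714e-06)/ln(0.3723) = -12.7657/-0.98806 = 12.920.
So 13 more iterations are needed.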